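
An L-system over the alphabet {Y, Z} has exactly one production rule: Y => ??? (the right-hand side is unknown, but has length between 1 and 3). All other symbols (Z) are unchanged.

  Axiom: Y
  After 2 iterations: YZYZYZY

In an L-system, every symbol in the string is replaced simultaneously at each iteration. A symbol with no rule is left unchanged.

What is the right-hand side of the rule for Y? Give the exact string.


Answer: YZY

Derivation:
Trying Y => YZY:
  Step 0: Y
  Step 1: YZY
  Step 2: YZYZYZY
Matches the given result.


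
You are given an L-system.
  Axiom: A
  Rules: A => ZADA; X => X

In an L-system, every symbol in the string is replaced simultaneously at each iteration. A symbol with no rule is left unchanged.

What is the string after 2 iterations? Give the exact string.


Step 0: A
Step 1: ZADA
Step 2: ZZADADZADA

Answer: ZZADADZADA


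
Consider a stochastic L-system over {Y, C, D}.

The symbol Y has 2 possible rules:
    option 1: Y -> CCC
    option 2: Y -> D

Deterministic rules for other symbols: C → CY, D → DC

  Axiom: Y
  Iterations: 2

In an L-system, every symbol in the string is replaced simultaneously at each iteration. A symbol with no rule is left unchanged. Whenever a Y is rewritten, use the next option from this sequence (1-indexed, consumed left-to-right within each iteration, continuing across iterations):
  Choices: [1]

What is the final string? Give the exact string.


Answer: CYCYCY

Derivation:
Step 0: Y
Step 1: CCC  (used choices [1])
Step 2: CYCYCY  (used choices [])


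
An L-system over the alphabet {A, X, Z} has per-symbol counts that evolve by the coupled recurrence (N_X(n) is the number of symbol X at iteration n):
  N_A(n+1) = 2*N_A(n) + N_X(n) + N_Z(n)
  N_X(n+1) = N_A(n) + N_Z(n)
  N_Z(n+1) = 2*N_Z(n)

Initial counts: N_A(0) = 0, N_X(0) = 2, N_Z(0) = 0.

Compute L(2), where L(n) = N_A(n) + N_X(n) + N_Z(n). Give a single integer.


Step 0: N_A=0, N_X=2, N_Z=0, L=2
Step 1: N_A=2, N_X=0, N_Z=0, L=2
Step 2: N_A=4, N_X=2, N_Z=0, L=6

Answer: 6


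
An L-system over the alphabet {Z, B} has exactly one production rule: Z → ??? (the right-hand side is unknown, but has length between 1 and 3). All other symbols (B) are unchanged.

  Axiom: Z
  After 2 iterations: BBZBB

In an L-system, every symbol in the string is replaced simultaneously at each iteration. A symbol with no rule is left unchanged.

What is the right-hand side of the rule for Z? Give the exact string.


Answer: BZB

Derivation:
Trying Z → BZB:
  Step 0: Z
  Step 1: BZB
  Step 2: BBZBB
Matches the given result.


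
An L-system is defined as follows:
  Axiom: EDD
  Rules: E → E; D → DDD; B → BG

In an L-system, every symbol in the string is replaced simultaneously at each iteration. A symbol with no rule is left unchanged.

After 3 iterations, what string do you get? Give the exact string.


Answer: EDDDDDDDDDDDDDDDDDDDDDDDDDDDDDDDDDDDDDDDDDDDDDDDDDDDDDD

Derivation:
Step 0: EDD
Step 1: EDDDDDD
Step 2: EDDDDDDDDDDDDDDDDDD
Step 3: EDDDDDDDDDDDDDDDDDDDDDDDDDDDDDDDDDDDDDDDDDDDDDDDDDDDDDD


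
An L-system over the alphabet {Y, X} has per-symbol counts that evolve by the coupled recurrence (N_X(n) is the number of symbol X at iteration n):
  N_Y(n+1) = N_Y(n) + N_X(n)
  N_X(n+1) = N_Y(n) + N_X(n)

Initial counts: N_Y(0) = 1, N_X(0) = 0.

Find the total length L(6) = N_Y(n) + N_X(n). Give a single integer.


Answer: 64

Derivation:
Step 0: N_Y=1, N_X=0, L=1
Step 1: N_Y=1, N_X=1, L=2
Step 2: N_Y=2, N_X=2, L=4
Step 3: N_Y=4, N_X=4, L=8
Step 4: N_Y=8, N_X=8, L=16
Step 5: N_Y=16, N_X=16, L=32
Step 6: N_Y=32, N_X=32, L=64


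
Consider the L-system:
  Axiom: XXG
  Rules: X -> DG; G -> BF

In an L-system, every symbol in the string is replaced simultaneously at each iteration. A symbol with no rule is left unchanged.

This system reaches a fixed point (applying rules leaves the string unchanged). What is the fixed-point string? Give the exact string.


Answer: DBFDBFBF

Derivation:
Step 0: XXG
Step 1: DGDGBF
Step 2: DBFDBFBF
Step 3: DBFDBFBF  (unchanged — fixed point at step 2)


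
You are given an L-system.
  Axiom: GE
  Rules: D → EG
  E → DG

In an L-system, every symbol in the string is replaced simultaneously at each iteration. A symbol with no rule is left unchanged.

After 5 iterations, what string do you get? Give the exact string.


Step 0: GE
Step 1: GDG
Step 2: GEGG
Step 3: GDGGG
Step 4: GEGGGG
Step 5: GDGGGGG

Answer: GDGGGGG


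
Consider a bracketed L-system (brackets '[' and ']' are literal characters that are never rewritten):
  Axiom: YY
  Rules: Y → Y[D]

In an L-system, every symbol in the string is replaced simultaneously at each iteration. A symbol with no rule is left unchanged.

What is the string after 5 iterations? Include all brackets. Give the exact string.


Answer: Y[D][D][D][D][D]Y[D][D][D][D][D]

Derivation:
Step 0: YY
Step 1: Y[D]Y[D]
Step 2: Y[D][D]Y[D][D]
Step 3: Y[D][D][D]Y[D][D][D]
Step 4: Y[D][D][D][D]Y[D][D][D][D]
Step 5: Y[D][D][D][D][D]Y[D][D][D][D][D]


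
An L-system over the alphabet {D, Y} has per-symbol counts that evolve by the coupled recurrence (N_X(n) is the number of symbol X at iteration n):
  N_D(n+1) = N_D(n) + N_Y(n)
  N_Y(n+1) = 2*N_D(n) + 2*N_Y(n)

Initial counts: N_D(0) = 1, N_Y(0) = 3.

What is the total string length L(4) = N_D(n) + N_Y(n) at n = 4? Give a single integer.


Step 0: N_D=1, N_Y=3, L=4
Step 1: N_D=4, N_Y=8, L=12
Step 2: N_D=12, N_Y=24, L=36
Step 3: N_D=36, N_Y=72, L=108
Step 4: N_D=108, N_Y=216, L=324

Answer: 324


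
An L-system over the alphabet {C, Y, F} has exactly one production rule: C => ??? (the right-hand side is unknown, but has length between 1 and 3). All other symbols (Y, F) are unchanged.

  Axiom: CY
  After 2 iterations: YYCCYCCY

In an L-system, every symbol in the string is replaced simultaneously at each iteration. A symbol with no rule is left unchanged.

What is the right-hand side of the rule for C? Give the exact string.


Answer: YCC

Derivation:
Trying C => YCC:
  Step 0: CY
  Step 1: YCCY
  Step 2: YYCCYCCY
Matches the given result.


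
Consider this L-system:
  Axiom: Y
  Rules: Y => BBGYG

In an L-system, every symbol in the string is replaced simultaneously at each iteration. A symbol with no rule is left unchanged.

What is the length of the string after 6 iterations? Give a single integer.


Answer: 25

Derivation:
Step 0: length = 1
Step 1: length = 5
Step 2: length = 9
Step 3: length = 13
Step 4: length = 17
Step 5: length = 21
Step 6: length = 25


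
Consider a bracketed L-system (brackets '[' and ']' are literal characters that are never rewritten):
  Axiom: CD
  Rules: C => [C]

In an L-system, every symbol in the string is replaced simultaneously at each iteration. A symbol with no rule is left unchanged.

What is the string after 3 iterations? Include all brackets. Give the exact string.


Answer: [[[C]]]D

Derivation:
Step 0: CD
Step 1: [C]D
Step 2: [[C]]D
Step 3: [[[C]]]D


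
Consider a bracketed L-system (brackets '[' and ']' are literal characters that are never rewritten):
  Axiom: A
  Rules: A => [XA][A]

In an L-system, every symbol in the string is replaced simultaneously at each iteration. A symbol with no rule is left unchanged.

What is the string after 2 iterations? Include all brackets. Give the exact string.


Step 0: A
Step 1: [XA][A]
Step 2: [X[XA][A]][[XA][A]]

Answer: [X[XA][A]][[XA][A]]


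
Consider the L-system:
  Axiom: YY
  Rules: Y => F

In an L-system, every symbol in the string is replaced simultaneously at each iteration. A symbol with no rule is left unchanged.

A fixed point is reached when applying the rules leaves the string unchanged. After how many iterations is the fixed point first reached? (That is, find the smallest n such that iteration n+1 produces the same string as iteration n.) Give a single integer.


Answer: 1

Derivation:
Step 0: YY
Step 1: FF
Step 2: FF  (unchanged — fixed point at step 1)


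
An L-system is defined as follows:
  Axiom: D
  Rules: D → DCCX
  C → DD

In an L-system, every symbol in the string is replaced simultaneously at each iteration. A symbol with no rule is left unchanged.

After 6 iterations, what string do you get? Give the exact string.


Step 0: D
Step 1: DCCX
Step 2: DCCXDDDDX
Step 3: DCCXDDDDXDCCXDCCXDCCXDCCXX
Step 4: DCCXDDDDXDCCXDCCXDCCXDCCXXDCCXDDDDXDCCXDDDDXDCCXDDDDXDCCXDDDDXX
Step 5: DCCXDDDDXDCCXDCCXDCCXDCCXXDCCXDDDDXDCCXDDDDXDCCXDDDDXDCCXDDDDXXDCCXDDDDXDCCXDCCXDCCXDCCXXDCCXDDDDXDCCXDCCXDCCXDCCXXDCCXDDDDXDCCXDCCXDCCXDCCXXDCCXDDDDXDCCXDCCXDCCXDCCXXX
Step 6: DCCXDDDDXDCCXDCCXDCCXDCCXXDCCXDDDDXDCCXDDDDXDCCXDDDDXDCCXDDDDXXDCCXDDDDXDCCXDCCXDCCXDCCXXDCCXDDDDXDCCXDCCXDCCXDCCXXDCCXDDDDXDCCXDCCXDCCXDCCXXDCCXDDDDXDCCXDCCXDCCXDCCXXXDCCXDDDDXDCCXDCCXDCCXDCCXXDCCXDDDDXDCCXDDDDXDCCXDDDDXDCCXDDDDXXDCCXDDDDXDCCXDCCXDCCXDCCXXDCCXDDDDXDCCXDDDDXDCCXDDDDXDCCXDDDDXXDCCXDDDDXDCCXDCCXDCCXDCCXXDCCXDDDDXDCCXDDDDXDCCXDDDDXDCCXDDDDXXDCCXDDDDXDCCXDCCXDCCXDCCXXDCCXDDDDXDCCXDDDDXDCCXDDDDXDCCXDDDDXXX

Answer: DCCXDDDDXDCCXDCCXDCCXDCCXXDCCXDDDDXDCCXDDDDXDCCXDDDDXDCCXDDDDXXDCCXDDDDXDCCXDCCXDCCXDCCXXDCCXDDDDXDCCXDCCXDCCXDCCXXDCCXDDDDXDCCXDCCXDCCXDCCXXDCCXDDDDXDCCXDCCXDCCXDCCXXXDCCXDDDDXDCCXDCCXDCCXDCCXXDCCXDDDDXDCCXDDDDXDCCXDDDDXDCCXDDDDXXDCCXDDDDXDCCXDCCXDCCXDCCXXDCCXDDDDXDCCXDDDDXDCCXDDDDXDCCXDDDDXXDCCXDDDDXDCCXDCCXDCCXDCCXXDCCXDDDDXDCCXDDDDXDCCXDDDDXDCCXDDDDXXDCCXDDDDXDCCXDCCXDCCXDCCXXDCCXDDDDXDCCXDDDDXDCCXDDDDXDCCXDDDDXXX


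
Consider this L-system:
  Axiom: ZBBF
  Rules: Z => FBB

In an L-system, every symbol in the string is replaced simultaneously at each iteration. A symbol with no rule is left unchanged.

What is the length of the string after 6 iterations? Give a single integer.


Answer: 6

Derivation:
Step 0: length = 4
Step 1: length = 6
Step 2: length = 6
Step 3: length = 6
Step 4: length = 6
Step 5: length = 6
Step 6: length = 6


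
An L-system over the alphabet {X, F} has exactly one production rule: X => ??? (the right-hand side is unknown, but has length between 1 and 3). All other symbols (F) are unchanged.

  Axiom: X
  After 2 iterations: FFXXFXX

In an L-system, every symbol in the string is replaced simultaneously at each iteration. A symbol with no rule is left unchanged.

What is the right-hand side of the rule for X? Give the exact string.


Trying X => FXX:
  Step 0: X
  Step 1: FXX
  Step 2: FFXXFXX
Matches the given result.

Answer: FXX


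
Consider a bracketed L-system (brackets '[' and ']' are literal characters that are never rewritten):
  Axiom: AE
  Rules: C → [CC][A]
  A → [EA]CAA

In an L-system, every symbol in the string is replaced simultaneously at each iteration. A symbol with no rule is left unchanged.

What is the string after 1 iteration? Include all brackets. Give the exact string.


Answer: [EA]CAAE

Derivation:
Step 0: AE
Step 1: [EA]CAAE


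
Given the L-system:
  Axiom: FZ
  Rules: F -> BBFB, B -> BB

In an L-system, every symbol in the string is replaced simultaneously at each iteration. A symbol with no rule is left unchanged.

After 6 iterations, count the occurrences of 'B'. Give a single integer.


Answer: 189

Derivation:
Step 0: FZ  (0 'B')
Step 1: BBFBZ  (3 'B')
Step 2: BBBBBBFBBBZ  (9 'B')
Step 3: BBBBBBBBBBBBBBFBBBBBBBZ  (21 'B')
Step 4: BBBBBBBBBBBBBBBBBBBBBBBBBBBBBBFBBBBBBBBBBBBBBBZ  (45 'B')
Step 5: BBBBBBBBBBBBBBBBBBBBBBBBBBBBBBBBBBBBBBBBBBBBBBBBBBBBBBBBBBBBBBFBBBBBBBBBBBBBBBBBBBBBBBBBBBBBBBZ  (93 'B')
Step 6: BBBBBBBBBBBBBBBBBBBBBBBBBBBBBBBBBBBBBBBBBBBBBBBBBBBBBBBBBBBBBBBBBBBBBBBBBBBBBBBBBBBBBBBBBBBBBBBBBBBBBBBBBBBBBBBBBBBBBBBBBBBBBBFBBBBBBBBBBBBBBBBBBBBBBBBBBBBBBBBBBBBBBBBBBBBBBBBBBBBBBBBBBBBBBBZ  (189 'B')


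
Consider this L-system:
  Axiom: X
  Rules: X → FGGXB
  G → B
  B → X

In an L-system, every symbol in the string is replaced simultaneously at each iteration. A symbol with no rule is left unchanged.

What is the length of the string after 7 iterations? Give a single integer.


Step 0: length = 1
Step 1: length = 5
Step 2: length = 9
Step 3: length = 17
Step 4: length = 37
Step 5: length = 73
Step 6: length = 145
Step 7: length = 293

Answer: 293


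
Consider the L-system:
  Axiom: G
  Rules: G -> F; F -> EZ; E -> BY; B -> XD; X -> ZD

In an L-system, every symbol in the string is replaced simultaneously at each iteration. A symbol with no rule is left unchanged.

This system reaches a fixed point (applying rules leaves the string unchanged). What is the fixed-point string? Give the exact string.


Step 0: G
Step 1: F
Step 2: EZ
Step 3: BYZ
Step 4: XDYZ
Step 5: ZDDYZ
Step 6: ZDDYZ  (unchanged — fixed point at step 5)

Answer: ZDDYZ


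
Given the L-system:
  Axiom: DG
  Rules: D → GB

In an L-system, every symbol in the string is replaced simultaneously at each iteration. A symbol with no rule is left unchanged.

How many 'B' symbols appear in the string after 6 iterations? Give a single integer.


Step 0: DG  (0 'B')
Step 1: GBG  (1 'B')
Step 2: GBG  (1 'B')
Step 3: GBG  (1 'B')
Step 4: GBG  (1 'B')
Step 5: GBG  (1 'B')
Step 6: GBG  (1 'B')

Answer: 1


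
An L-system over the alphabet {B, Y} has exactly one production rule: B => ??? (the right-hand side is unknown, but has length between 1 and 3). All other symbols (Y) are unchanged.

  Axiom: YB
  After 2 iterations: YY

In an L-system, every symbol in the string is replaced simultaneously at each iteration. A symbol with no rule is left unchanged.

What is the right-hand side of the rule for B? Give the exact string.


Answer: Y

Derivation:
Trying B => Y:
  Step 0: YB
  Step 1: YY
  Step 2: YY
Matches the given result.


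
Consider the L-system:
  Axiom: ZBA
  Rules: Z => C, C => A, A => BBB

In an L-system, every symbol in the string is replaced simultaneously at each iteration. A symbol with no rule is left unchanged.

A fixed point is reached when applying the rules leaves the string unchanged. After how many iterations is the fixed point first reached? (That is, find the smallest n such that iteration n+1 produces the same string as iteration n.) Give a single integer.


Step 0: ZBA
Step 1: CBBBB
Step 2: ABBBB
Step 3: BBBBBBB
Step 4: BBBBBBB  (unchanged — fixed point at step 3)

Answer: 3


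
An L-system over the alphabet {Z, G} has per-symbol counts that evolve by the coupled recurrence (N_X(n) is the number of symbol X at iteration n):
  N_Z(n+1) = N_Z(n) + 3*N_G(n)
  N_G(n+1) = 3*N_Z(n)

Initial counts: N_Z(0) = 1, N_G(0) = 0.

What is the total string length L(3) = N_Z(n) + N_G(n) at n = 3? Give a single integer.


Step 0: N_Z=1, N_G=0, L=1
Step 1: N_Z=1, N_G=3, L=4
Step 2: N_Z=10, N_G=3, L=13
Step 3: N_Z=19, N_G=30, L=49

Answer: 49


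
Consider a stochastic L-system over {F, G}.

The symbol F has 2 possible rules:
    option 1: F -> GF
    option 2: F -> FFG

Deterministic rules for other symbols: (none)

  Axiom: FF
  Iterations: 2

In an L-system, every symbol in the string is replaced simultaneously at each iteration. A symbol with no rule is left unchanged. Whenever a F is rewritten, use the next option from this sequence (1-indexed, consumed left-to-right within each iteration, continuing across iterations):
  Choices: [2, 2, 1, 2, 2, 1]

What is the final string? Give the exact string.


Answer: GFFFGGFFGGFG

Derivation:
Step 0: FF
Step 1: FFGFFG  (used choices [2, 2])
Step 2: GFFFGGFFGGFG  (used choices [1, 2, 2, 1])


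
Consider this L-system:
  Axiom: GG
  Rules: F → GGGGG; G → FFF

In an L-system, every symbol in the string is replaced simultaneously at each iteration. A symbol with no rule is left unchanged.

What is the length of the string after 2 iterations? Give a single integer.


Answer: 30

Derivation:
Step 0: length = 2
Step 1: length = 6
Step 2: length = 30


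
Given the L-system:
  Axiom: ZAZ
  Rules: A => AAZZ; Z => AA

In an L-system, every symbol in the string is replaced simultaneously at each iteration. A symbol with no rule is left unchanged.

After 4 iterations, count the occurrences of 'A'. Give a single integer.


Step 0: ZAZ  (1 'A')
Step 1: AAAAZZAA  (6 'A')
Step 2: AAZZAAZZAAZZAAZZAAAAAAZZAAZZ  (16 'A')
Step 3: AAZZAAZZAAAAAAZZAAZZAAAAAAZZAAZZAAAAAAZZAAZZAAAAAAZZAAZZAAZZAAZZAAZZAAZZAAAAAAZZAAZZAAAA  (56 'A')
Step 4: AAZZAAZZAAAAAAZZAAZZAAAAAAZZAAZZAAZZAAZZAAZZAAZZAAAAAAZZAAZZAAAAAAZZAAZZAAZZAAZZAAZZAAZZAAAAAAZZAAZZAAAAAAZZAAZZAAZZAAZZAAZZAAZZAAAAAAZZAAZZAAAAAAZZAAZZAAZZAAZZAAZZAAZZAAAAAAZZAAZZAAAAAAZZAAZZAAAAAAZZAAZZAAAAAAZZAAZZAAAAAAZZAAZZAAAAAAZZAAZZAAZZAAZZAAZZAAZZAAAAAAZZAAZZAAAAAAZZAAZZAAZZAAZZ  (176 'A')

Answer: 176


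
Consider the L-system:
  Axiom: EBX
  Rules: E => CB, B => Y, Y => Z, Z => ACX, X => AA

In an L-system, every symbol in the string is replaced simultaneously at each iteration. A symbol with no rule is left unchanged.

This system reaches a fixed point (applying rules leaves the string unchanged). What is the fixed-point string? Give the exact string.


Step 0: EBX
Step 1: CBYAA
Step 2: CYZAA
Step 3: CZACXAA
Step 4: CACXACAAAA
Step 5: CACAAACAAAA
Step 6: CACAAACAAAA  (unchanged — fixed point at step 5)

Answer: CACAAACAAAA


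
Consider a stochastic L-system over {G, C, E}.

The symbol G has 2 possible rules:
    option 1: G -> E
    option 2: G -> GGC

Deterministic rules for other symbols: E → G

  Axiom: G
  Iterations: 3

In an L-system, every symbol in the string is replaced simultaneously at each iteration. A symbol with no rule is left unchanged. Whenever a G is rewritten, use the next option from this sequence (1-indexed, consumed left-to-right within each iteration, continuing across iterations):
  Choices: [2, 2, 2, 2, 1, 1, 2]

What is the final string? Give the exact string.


Step 0: G
Step 1: GGC  (used choices [2])
Step 2: GGCGGCC  (used choices [2, 2])
Step 3: GGCECEGGCCC  (used choices [2, 1, 1, 2])

Answer: GGCECEGGCCC


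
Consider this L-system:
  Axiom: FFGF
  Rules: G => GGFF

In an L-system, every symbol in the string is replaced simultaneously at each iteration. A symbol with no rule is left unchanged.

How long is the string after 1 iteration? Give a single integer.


Step 0: length = 4
Step 1: length = 7

Answer: 7


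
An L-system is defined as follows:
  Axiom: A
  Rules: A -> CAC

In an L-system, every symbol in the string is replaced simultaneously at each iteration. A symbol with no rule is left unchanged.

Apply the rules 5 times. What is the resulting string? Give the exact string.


Step 0: A
Step 1: CAC
Step 2: CCACC
Step 3: CCCACCC
Step 4: CCCCACCCC
Step 5: CCCCCACCCCC

Answer: CCCCCACCCCC


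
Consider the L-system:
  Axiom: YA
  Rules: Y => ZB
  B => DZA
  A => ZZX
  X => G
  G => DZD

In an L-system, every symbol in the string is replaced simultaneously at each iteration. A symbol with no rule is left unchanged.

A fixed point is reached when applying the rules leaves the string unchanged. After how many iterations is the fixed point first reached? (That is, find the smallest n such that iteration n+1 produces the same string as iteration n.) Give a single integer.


Step 0: YA
Step 1: ZBZZX
Step 2: ZDZAZZG
Step 3: ZDZZZXZZDZD
Step 4: ZDZZZGZZDZD
Step 5: ZDZZZDZDZZDZD
Step 6: ZDZZZDZDZZDZD  (unchanged — fixed point at step 5)

Answer: 5


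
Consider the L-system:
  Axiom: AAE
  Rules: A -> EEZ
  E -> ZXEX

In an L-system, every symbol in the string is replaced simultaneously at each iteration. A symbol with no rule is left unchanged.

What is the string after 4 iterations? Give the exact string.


Answer: ZXZXZXEXXXZXZXZXEXXXZZXZXZXEXXXZXZXZXEXXXZZXZXZXZXEXXXX

Derivation:
Step 0: AAE
Step 1: EEZEEZZXEX
Step 2: ZXEXZXEXZZXEXZXEXZZXZXEXX
Step 3: ZXZXEXXZXZXEXXZZXZXEXXZXZXEXXZZXZXZXEXXX
Step 4: ZXZXZXEXXXZXZXZXEXXXZZXZXZXEXXXZXZXZXEXXXZZXZXZXZXEXXXX


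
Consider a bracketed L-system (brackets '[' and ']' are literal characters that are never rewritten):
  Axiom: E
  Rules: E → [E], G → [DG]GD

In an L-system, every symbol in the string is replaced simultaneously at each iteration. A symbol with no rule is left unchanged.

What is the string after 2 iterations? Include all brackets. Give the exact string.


Answer: [[E]]

Derivation:
Step 0: E
Step 1: [E]
Step 2: [[E]]


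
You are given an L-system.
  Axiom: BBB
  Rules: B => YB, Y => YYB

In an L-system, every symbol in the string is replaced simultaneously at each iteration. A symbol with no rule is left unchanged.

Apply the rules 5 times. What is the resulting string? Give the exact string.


Answer: YYBYYBYBYYBYYBYBYYBYBYYBYYBYBYYBYYBYBYYBYBYYBYYBYBYYBYBYYBYYBYBYYBYYBYBYYBYBYYBYYBYBYYBYBYYBYYBYBYYBYYBYBYYBYBYYBYYBYBYYBYYBYBYYBYBYYBYYBYBYYBYBYYBYYBYBYYBYYBYBYYBYBYYBYYBYBYYBYBYYBYYBYBYYBYYBYBYYBYBYYBYYBYBYYBYYBYBYYBYBYYBYYBYBYYBYBYYBYYBYBYYBYYBYBYYBYBYYBYYBYBYYBYB

Derivation:
Step 0: BBB
Step 1: YBYBYB
Step 2: YYBYBYYBYBYYBYB
Step 3: YYBYYBYBYYBYBYYBYYBYBYYBYBYYBYYBYBYYBYB
Step 4: YYBYYBYBYYBYYBYBYYBYBYYBYYBYBYYBYBYYBYYBYBYYBYYBYBYYBYBYYBYYBYBYYBYBYYBYYBYBYYBYYBYBYYBYBYYBYYBYBYYBYB
Step 5: YYBYYBYBYYBYYBYBYYBYBYYBYYBYBYYBYYBYBYYBYBYYBYYBYBYYBYBYYBYYBYBYYBYYBYBYYBYBYYBYYBYBYYBYBYYBYYBYBYYBYYBYBYYBYBYYBYYBYBYYBYYBYBYYBYBYYBYYBYBYYBYBYYBYYBYBYYBYYBYBYYBYBYYBYYBYBYYBYBYYBYYBYBYYBYYBYBYYBYBYYBYYBYBYYBYYBYBYYBYBYYBYYBYBYYBYBYYBYYBYBYYBYYBYBYYBYBYYBYYBYBYYBYB


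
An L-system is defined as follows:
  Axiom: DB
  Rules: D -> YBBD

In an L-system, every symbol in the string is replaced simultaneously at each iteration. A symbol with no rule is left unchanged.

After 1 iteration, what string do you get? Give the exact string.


Step 0: DB
Step 1: YBBDB

Answer: YBBDB


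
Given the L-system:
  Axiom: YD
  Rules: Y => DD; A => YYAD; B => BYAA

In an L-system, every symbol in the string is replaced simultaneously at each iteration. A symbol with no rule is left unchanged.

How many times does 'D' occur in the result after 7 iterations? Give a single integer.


Answer: 3

Derivation:
Step 0: YD  (1 'D')
Step 1: DDD  (3 'D')
Step 2: DDD  (3 'D')
Step 3: DDD  (3 'D')
Step 4: DDD  (3 'D')
Step 5: DDD  (3 'D')
Step 6: DDD  (3 'D')
Step 7: DDD  (3 'D')


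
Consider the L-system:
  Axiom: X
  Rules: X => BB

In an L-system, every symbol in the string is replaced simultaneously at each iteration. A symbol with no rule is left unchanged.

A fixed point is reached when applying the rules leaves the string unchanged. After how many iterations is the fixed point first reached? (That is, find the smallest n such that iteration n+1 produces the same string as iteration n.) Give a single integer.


Answer: 1

Derivation:
Step 0: X
Step 1: BB
Step 2: BB  (unchanged — fixed point at step 1)


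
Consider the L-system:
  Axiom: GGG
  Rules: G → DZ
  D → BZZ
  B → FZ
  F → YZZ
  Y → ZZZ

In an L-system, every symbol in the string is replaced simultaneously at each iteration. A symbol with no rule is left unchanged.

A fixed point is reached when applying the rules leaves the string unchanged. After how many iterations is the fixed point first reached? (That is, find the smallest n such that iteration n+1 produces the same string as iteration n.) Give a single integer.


Step 0: GGG
Step 1: DZDZDZ
Step 2: BZZZBZZZBZZZ
Step 3: FZZZZFZZZZFZZZZ
Step 4: YZZZZZZYZZZZZZYZZZZZZ
Step 5: ZZZZZZZZZZZZZZZZZZZZZZZZZZZ
Step 6: ZZZZZZZZZZZZZZZZZZZZZZZZZZZ  (unchanged — fixed point at step 5)

Answer: 5


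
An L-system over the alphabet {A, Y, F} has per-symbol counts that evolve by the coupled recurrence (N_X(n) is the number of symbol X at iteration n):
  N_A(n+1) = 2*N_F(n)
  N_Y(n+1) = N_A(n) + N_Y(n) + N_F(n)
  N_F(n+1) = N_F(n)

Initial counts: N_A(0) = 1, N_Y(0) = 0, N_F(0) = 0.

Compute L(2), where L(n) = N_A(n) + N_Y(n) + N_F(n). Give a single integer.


Step 0: N_A=1, N_Y=0, N_F=0, L=1
Step 1: N_A=0, N_Y=1, N_F=0, L=1
Step 2: N_A=0, N_Y=1, N_F=0, L=1

Answer: 1


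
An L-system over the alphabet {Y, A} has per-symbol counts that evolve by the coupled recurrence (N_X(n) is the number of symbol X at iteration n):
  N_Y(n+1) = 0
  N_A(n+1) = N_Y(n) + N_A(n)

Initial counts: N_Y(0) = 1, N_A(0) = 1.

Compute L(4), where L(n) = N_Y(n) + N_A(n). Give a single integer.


Step 0: N_Y=1, N_A=1, L=2
Step 1: N_Y=0, N_A=2, L=2
Step 2: N_Y=0, N_A=2, L=2
Step 3: N_Y=0, N_A=2, L=2
Step 4: N_Y=0, N_A=2, L=2

Answer: 2


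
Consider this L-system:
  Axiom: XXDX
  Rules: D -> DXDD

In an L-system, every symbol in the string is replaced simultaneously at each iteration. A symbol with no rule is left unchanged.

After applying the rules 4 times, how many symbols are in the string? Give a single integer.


Answer: 124

Derivation:
Step 0: length = 4
Step 1: length = 7
Step 2: length = 16
Step 3: length = 43
Step 4: length = 124


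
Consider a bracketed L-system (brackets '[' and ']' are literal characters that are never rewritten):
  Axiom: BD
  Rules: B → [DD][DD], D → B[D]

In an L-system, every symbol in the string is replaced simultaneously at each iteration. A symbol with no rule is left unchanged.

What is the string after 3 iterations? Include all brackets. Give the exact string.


Step 0: BD
Step 1: [DD][DD]B[D]
Step 2: [B[D]B[D]][B[D]B[D]][DD][DD][B[D]]
Step 3: [[DD][DD][B[D]][DD][DD][B[D]]][[DD][DD][B[D]][DD][DD][B[D]]][B[D]B[D]][B[D]B[D]][[DD][DD][B[D]]]

Answer: [[DD][DD][B[D]][DD][DD][B[D]]][[DD][DD][B[D]][DD][DD][B[D]]][B[D]B[D]][B[D]B[D]][[DD][DD][B[D]]]


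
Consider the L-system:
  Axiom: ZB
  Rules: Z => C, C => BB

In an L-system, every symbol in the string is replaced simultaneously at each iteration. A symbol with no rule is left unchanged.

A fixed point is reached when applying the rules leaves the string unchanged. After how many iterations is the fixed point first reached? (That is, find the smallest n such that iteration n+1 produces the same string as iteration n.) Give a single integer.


Step 0: ZB
Step 1: CB
Step 2: BBB
Step 3: BBB  (unchanged — fixed point at step 2)

Answer: 2


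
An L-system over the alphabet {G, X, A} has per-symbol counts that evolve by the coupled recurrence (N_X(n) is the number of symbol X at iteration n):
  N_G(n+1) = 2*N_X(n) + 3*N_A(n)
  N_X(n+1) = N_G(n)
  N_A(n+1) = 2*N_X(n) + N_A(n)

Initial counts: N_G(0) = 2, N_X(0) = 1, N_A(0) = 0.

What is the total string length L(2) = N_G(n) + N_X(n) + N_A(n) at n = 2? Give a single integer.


Step 0: N_G=2, N_X=1, N_A=0, L=3
Step 1: N_G=2, N_X=2, N_A=2, L=6
Step 2: N_G=10, N_X=2, N_A=6, L=18

Answer: 18


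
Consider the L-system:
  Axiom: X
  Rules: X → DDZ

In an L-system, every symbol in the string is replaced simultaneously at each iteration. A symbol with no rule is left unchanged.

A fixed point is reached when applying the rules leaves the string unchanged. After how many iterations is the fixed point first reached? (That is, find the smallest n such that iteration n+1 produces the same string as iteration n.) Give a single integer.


Step 0: X
Step 1: DDZ
Step 2: DDZ  (unchanged — fixed point at step 1)

Answer: 1


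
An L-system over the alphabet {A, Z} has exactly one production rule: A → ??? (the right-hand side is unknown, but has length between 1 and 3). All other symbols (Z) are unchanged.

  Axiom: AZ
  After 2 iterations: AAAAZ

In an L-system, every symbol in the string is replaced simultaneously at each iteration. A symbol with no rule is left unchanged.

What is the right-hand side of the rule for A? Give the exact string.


Answer: AA

Derivation:
Trying A → AA:
  Step 0: AZ
  Step 1: AAZ
  Step 2: AAAAZ
Matches the given result.


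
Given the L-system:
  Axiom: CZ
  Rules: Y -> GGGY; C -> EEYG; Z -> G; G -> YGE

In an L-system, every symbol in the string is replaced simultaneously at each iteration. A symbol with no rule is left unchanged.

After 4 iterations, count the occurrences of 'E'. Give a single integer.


Step 0: CZ  (0 'E')
Step 1: EEYGG  (2 'E')
Step 2: EEGGGYYGEYGE  (4 'E')
Step 3: EEYGEYGEYGEGGGYGGGYYGEEGGGYYGEE  (9 'E')
Step 4: EEGGGYYGEEGGGYYGEEGGGYYGEEYGEYGEYGEGGGYYGEYGEYGEGGGYGGGYYGEEEYGEYGEYGEGGGYGGGYYGEEE  (23 'E')

Answer: 23


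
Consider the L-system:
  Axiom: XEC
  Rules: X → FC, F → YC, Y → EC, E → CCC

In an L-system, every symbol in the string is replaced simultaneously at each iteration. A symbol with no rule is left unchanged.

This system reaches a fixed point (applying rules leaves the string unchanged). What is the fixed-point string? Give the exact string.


Step 0: XEC
Step 1: FCCCCC
Step 2: YCCCCCC
Step 3: ECCCCCCC
Step 4: CCCCCCCCCC
Step 5: CCCCCCCCCC  (unchanged — fixed point at step 4)

Answer: CCCCCCCCCC


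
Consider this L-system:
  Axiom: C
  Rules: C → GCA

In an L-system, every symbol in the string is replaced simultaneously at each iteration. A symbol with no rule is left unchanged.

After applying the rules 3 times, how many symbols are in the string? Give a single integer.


Answer: 7

Derivation:
Step 0: length = 1
Step 1: length = 3
Step 2: length = 5
Step 3: length = 7


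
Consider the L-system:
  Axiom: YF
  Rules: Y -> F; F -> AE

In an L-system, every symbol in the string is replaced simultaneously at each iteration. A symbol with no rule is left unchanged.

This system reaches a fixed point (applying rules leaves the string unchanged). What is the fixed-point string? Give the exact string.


Answer: AEAE

Derivation:
Step 0: YF
Step 1: FAE
Step 2: AEAE
Step 3: AEAE  (unchanged — fixed point at step 2)


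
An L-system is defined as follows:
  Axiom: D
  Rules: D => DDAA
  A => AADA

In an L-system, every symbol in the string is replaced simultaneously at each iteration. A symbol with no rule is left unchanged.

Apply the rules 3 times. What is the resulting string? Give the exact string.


Step 0: D
Step 1: DDAA
Step 2: DDAADDAAAADAAADA
Step 3: DDAADDAAAADAAADADDAADDAAAADAAADAAADAAADADDAAAADAAADAAADADDAAAADA

Answer: DDAADDAAAADAAADADDAADDAAAADAAADAAADAAADADDAAAADAAADAAADADDAAAADA


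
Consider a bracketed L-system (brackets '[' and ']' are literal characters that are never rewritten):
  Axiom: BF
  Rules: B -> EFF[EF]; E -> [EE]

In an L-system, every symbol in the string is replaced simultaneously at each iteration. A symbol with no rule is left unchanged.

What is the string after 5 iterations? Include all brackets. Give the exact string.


Answer: [[[[EE][EE]][[EE][EE]]][[[EE][EE]][[EE][EE]]]]FF[[[[[EE][EE]][[EE][EE]]][[[EE][EE]][[EE][EE]]]]F]F

Derivation:
Step 0: BF
Step 1: EFF[EF]F
Step 2: [EE]FF[[EE]F]F
Step 3: [[EE][EE]]FF[[[EE][EE]]F]F
Step 4: [[[EE][EE]][[EE][EE]]]FF[[[[EE][EE]][[EE][EE]]]F]F
Step 5: [[[[EE][EE]][[EE][EE]]][[[EE][EE]][[EE][EE]]]]FF[[[[[EE][EE]][[EE][EE]]][[[EE][EE]][[EE][EE]]]]F]F


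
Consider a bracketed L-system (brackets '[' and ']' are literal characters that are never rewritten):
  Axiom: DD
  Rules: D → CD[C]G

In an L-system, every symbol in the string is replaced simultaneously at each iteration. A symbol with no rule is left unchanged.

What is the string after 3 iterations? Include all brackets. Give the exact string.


Answer: CCCD[C]G[C]G[C]GCCCD[C]G[C]G[C]G

Derivation:
Step 0: DD
Step 1: CD[C]GCD[C]G
Step 2: CCD[C]G[C]GCCD[C]G[C]G
Step 3: CCCD[C]G[C]G[C]GCCCD[C]G[C]G[C]G


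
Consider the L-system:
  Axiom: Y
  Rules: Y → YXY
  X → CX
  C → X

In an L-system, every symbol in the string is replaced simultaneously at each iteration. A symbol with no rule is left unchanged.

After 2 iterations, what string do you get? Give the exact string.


Answer: YXYCXYXY

Derivation:
Step 0: Y
Step 1: YXY
Step 2: YXYCXYXY


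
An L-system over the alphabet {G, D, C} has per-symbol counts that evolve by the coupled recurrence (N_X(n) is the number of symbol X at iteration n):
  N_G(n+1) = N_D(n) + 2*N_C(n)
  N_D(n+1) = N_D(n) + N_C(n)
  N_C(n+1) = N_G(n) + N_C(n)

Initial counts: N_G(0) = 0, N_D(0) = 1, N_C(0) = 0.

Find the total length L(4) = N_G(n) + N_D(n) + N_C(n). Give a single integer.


Step 0: N_G=0, N_D=1, N_C=0, L=1
Step 1: N_G=1, N_D=1, N_C=0, L=2
Step 2: N_G=1, N_D=1, N_C=1, L=3
Step 3: N_G=3, N_D=2, N_C=2, L=7
Step 4: N_G=6, N_D=4, N_C=5, L=15

Answer: 15


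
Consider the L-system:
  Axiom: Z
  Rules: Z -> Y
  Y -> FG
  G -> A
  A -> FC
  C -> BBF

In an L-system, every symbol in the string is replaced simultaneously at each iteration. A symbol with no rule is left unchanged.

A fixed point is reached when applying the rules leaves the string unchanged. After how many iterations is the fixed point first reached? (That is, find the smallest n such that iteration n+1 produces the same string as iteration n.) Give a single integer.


Step 0: Z
Step 1: Y
Step 2: FG
Step 3: FA
Step 4: FFC
Step 5: FFBBF
Step 6: FFBBF  (unchanged — fixed point at step 5)

Answer: 5


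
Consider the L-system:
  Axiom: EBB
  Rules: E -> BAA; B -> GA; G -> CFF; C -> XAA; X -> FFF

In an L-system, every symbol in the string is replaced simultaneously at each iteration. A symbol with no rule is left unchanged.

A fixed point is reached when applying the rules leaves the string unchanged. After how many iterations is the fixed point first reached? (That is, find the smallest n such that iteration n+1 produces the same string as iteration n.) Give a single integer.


Step 0: EBB
Step 1: BAAGAGA
Step 2: GAAACFFACFFA
Step 3: CFFAAAXAAFFAXAAFFA
Step 4: XAAFFAAAFFFAAFFAFFFAAFFA
Step 5: FFFAAFFAAAFFFAAFFAFFFAAFFA
Step 6: FFFAAFFAAAFFFAAFFAFFFAAFFA  (unchanged — fixed point at step 5)

Answer: 5


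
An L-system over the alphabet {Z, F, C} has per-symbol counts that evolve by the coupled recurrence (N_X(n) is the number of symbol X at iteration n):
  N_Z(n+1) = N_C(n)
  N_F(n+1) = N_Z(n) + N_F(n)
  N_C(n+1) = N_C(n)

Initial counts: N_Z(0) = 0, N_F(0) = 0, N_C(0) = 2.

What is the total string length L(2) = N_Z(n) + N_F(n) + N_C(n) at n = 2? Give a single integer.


Step 0: N_Z=0, N_F=0, N_C=2, L=2
Step 1: N_Z=2, N_F=0, N_C=2, L=4
Step 2: N_Z=2, N_F=2, N_C=2, L=6

Answer: 6


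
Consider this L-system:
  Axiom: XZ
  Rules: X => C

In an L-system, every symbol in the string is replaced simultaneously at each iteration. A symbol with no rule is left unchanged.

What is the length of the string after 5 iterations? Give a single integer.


Answer: 2

Derivation:
Step 0: length = 2
Step 1: length = 2
Step 2: length = 2
Step 3: length = 2
Step 4: length = 2
Step 5: length = 2


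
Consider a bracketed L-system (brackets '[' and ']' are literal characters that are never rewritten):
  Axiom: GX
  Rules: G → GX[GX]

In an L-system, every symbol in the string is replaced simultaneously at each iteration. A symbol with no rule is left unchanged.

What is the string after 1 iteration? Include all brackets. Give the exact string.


Step 0: GX
Step 1: GX[GX]X

Answer: GX[GX]X


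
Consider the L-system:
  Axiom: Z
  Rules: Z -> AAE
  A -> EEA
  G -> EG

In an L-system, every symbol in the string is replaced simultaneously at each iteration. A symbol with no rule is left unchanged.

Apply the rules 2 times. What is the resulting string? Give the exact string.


Answer: EEAEEAE

Derivation:
Step 0: Z
Step 1: AAE
Step 2: EEAEEAE


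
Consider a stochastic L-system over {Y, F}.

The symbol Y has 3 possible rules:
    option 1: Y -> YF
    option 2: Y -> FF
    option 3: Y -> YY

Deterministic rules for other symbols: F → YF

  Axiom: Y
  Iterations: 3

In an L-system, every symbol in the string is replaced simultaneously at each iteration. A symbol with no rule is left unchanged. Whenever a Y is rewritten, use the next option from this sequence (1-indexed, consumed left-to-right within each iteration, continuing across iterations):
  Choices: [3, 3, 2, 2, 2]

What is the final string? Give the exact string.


Answer: FFFFYFYF

Derivation:
Step 0: Y
Step 1: YY  (used choices [3])
Step 2: YYFF  (used choices [3, 2])
Step 3: FFFFYFYF  (used choices [2, 2])


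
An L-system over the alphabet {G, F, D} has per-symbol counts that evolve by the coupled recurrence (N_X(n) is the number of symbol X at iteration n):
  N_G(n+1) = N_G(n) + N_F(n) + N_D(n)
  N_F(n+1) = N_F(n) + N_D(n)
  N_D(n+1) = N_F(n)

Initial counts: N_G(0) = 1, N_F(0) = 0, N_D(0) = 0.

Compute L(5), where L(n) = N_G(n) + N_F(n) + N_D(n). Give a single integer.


Answer: 1

Derivation:
Step 0: N_G=1, N_F=0, N_D=0, L=1
Step 1: N_G=1, N_F=0, N_D=0, L=1
Step 2: N_G=1, N_F=0, N_D=0, L=1
Step 3: N_G=1, N_F=0, N_D=0, L=1
Step 4: N_G=1, N_F=0, N_D=0, L=1
Step 5: N_G=1, N_F=0, N_D=0, L=1


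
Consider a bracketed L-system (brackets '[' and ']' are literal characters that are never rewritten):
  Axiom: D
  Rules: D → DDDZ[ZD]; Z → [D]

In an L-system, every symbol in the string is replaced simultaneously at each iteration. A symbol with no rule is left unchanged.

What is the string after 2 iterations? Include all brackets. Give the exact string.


Answer: DDDZ[ZD]DDDZ[ZD]DDDZ[ZD][D][[D]DDDZ[ZD]]

Derivation:
Step 0: D
Step 1: DDDZ[ZD]
Step 2: DDDZ[ZD]DDDZ[ZD]DDDZ[ZD][D][[D]DDDZ[ZD]]


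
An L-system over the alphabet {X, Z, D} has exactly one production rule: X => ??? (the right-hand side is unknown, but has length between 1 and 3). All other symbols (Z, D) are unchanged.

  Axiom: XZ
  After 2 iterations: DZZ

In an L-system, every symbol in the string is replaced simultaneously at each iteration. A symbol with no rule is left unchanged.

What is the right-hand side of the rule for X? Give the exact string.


Trying X => DZ:
  Step 0: XZ
  Step 1: DZZ
  Step 2: DZZ
Matches the given result.

Answer: DZ


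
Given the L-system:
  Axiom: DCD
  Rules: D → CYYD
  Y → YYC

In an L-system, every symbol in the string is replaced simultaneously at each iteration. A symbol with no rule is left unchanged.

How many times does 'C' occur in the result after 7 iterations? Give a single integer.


Step 0: length=3, 'C' count=1
Step 1: length=9, 'C' count=3
Step 2: length=23, 'C' count=9
Step 3: length=53, 'C' count=23
Step 4: length=115, 'C' count=53
Step 5: length=241, 'C' count=115
Step 6: length=495, 'C' count=241
Step 7: length=1005, 'C' count=495
Final string: CYYCYYCCYYCYYCCCYYCYYCCYYCYYCCCCYYCYYCCYYCYYCCCYYCYYCCYYCYYCCCCCYYCYYCCYYCYYCCCYYCYYCCYYCYYCCCCYYCYYCCYYCYYCCCYYCYYCCYYCYYCCCCCCYYCYYCCYYCYYCCCYYCYYCCYYCYYCCCCYYCYYCCYYCYYCCCYYCYYCCYYCYYCCCCCYYCYYCCYYCYYCCCYYCYYCCYYCYYCCCCYYCYYCCYYCYYCCCYYCYYCCYYCYYCCCCCCCYYCYYCCYYCYYCCCYYCYYCCYYCYYCCCCYYCYYCCYYCYYCCCYYCYYCCYYCYYCCCCCYYCYYCCYYCYYCCCYYCYYCCYYCYYCCCCYYCYYCCYYCYYCCCYYCYYCCYYCYYCCCCCCYYCYYCCYYCYYCCCYYCYYCCYYCYYCCCCYYCYYCCYYCYYCCCYYCYYCCYYCYYCCCCCYYCYYCCYYCYYCCCYYCYYCCYYCYYCCCCYYCYYCCYYCYYCCCYYCYYCCYYDCCYYCYYCCYYCYYCCCYYCYYCCYYCYYCCCCYYCYYCCYYCYYCCCYYCYYCCYYCYYCCCCCYYCYYCCYYCYYCCCYYCYYCCYYCYYCCCCYYCYYCCYYCYYCCCYYCYYCCYYCYYCCCCCCYYCYYCCYYCYYCCCYYCYYCCYYCYYCCCCYYCYYCCYYCYYCCCYYCYYCCYYCYYCCCCCYYCYYCCYYCYYCCCYYCYYCCYYCYYCCCCYYCYYCCYYCYYCCCYYCYYCCYYCYYCCCCCCCYYCYYCCYYCYYCCCYYCYYCCYYCYYCCCCYYCYYCCYYCYYCCCYYCYYCCYYCYYCCCCCYYCYYCCYYCYYCCCYYCYYCCYYCYYCCCCYYCYYCCYYCYYCCCYYCYYCCYYCYYCCCCCCYYCYYCCYYCYYCCCYYCYYCCYYCYYCCCCYYCYYCCYYCYYCCCYYCYYCCYYCYYCCCCCYYCYYCCYYCYYCCCYYCYYCCYYCYYCCCCYYCYYCCYYCYYCCCYYCYYCCYYD

Answer: 495


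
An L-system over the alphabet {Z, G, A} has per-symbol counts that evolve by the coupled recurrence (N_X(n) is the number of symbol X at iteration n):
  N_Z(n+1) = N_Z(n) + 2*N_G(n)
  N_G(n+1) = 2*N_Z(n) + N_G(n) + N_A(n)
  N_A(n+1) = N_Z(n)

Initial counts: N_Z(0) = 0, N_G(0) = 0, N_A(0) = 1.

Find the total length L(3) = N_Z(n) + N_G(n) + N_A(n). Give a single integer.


Answer: 11

Derivation:
Step 0: N_Z=0, N_G=0, N_A=1, L=1
Step 1: N_Z=0, N_G=1, N_A=0, L=1
Step 2: N_Z=2, N_G=1, N_A=0, L=3
Step 3: N_Z=4, N_G=5, N_A=2, L=11


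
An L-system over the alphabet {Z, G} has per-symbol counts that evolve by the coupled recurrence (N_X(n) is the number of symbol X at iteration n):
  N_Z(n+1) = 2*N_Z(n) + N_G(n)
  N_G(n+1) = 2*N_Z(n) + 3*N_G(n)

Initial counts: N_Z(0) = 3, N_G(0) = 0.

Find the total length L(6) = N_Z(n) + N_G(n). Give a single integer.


Step 0: N_Z=3, N_G=0, L=3
Step 1: N_Z=6, N_G=6, L=12
Step 2: N_Z=18, N_G=30, L=48
Step 3: N_Z=66, N_G=126, L=192
Step 4: N_Z=258, N_G=510, L=768
Step 5: N_Z=1026, N_G=2046, L=3072
Step 6: N_Z=4098, N_G=8190, L=12288

Answer: 12288


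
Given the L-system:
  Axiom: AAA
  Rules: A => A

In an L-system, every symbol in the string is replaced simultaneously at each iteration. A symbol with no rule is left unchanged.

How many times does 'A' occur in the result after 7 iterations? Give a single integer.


Answer: 3

Derivation:
Step 0: AAA  (3 'A')
Step 1: AAA  (3 'A')
Step 2: AAA  (3 'A')
Step 3: AAA  (3 'A')
Step 4: AAA  (3 'A')
Step 5: AAA  (3 'A')
Step 6: AAA  (3 'A')
Step 7: AAA  (3 'A')
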